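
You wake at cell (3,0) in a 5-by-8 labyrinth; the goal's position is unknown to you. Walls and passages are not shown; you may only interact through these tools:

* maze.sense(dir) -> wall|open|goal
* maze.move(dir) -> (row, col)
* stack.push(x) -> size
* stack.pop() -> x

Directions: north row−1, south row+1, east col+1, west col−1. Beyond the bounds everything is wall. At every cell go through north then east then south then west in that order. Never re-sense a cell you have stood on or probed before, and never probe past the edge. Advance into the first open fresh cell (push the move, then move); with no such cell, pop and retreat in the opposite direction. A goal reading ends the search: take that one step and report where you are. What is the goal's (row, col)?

>>> maze.sense dir=north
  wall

>>> maze.sense dir=east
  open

>>> stack.push x=east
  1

>>> maze.move dir=east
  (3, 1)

>>> maze.sense dir=north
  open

>>> stack.push x=north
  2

>>> maze.move dir=north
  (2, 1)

>>> maze.sense dir=north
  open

>>> stack.push x=north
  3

>>> maze.move dir=north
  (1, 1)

>>> maze.sense dir=north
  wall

>>> maze.sense dir=east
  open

>>> stack.push x=east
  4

>>> maze.move dir=east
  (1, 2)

>>> maze.sense dir=north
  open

>>> stack.push x=north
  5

>>> maze.move dir=north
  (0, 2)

>>> maze.sense dir=east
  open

>>> stack.push x=east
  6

>>> maze.move dir=east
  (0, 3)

>>> maze.sense dir=east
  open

>>> stack.push x=east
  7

>>> maze.move dir=east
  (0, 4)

>>> maze.sense dir=east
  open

>>> stack.push x=east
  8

>>> maze.move dir=east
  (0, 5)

>>> maze.sense dir=east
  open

>>> stack.push x=east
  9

>>> maze.move dir=east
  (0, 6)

>>> maze.sense dir=east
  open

>>> stack.push x=east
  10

>>> maze.move dir=east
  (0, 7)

>>> maze.sense dir=south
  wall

>>> stack.pop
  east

>>> maze.move dir=west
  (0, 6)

>>> maze.sense dir=south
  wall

>>> stack.pop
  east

>>> maze.move dir=west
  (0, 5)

>>> maze.sense dir=south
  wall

>>> stack.pop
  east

>>> maze.move dir=west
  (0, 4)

>>> maze.sense dir=south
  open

>>> stack.push x=south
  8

>>> maze.move dir=south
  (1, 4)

>>> maze.sense dir=south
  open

>>> stack.push x=south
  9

>>> maze.move dir=south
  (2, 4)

>>> maze.sense dir=east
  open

>>> stack.push x=east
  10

>>> maze.move dir=east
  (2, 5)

>>> maze.sense dir=east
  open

>>> stack.push x=east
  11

>>> maze.move dir=east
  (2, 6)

>>> maze.sense dir=east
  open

>>> stack.push x=east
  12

>>> maze.move dir=east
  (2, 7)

>>> maze.sense dir=south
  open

>>> stack.push x=south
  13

>>> maze.move dir=south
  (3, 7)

>>> maze.sense dir=south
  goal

>>> maze.move dir=south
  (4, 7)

Answer: (4, 7)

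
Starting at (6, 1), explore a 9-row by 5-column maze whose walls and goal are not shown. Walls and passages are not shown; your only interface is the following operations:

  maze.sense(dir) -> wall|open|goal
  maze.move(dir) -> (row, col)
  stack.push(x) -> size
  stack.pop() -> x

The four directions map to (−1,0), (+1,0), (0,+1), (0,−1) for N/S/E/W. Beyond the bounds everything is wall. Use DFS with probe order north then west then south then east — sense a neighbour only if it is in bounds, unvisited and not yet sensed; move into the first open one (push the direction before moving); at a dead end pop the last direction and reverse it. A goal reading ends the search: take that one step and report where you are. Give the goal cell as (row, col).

# maze.sense(dir='north') : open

# stack.push(x='north') : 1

# maze.move(dir='north') : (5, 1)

# maze.sense(dir='north') : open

# stack.push(x='north') : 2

# maze.move(dir='north') : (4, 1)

# maze.sense(dir='north') : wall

# maze.sense(dir='west') : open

# stack.push(x='west') : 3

# maze.move(dir='west') : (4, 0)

# maze.sense(dir='north') : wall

# maze.sense(dir='south') : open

# stack.push(x='south') : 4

# maze.move(dir='south') : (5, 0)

# maze.sense(dir='south') : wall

# stack.pop() : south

# maze.move(dir='north') : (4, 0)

# stack.pop() : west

# maze.move(dir='east') : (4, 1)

# maze.sense(dir='east') : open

# stack.push(x='east') : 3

# maze.move(dir='east') : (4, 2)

# maze.sense(dir='north') : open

# stack.push(x='north') : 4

# maze.move(dir='north') : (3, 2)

# maze.sense(dir='north') : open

# stack.push(x='north') : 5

# maze.move(dir='north') : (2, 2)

# maze.sense(dir='north') : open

# stack.push(x='north') : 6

# maze.move(dir='north') : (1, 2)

# maze.sense(dir='north') : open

# stack.push(x='north') : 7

# maze.move(dir='north') : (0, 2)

# maze.sense(dir='west') : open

# stack.push(x='west') : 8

# maze.move(dir='west') : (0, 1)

# maze.sense(dir='west') : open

# stack.push(x='west') : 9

# maze.move(dir='west') : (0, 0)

# maze.sense(dir='south') : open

# stack.push(x='south') : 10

# maze.move(dir='south') : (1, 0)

# maze.sense(dir='south') : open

# stack.push(x='south') : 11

# maze.move(dir='south') : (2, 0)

# maze.sense(dir='east') : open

# stack.push(x='east') : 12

# maze.move(dir='east') : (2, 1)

# maze.sense(dir='north') : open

# stack.push(x='north') : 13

# maze.move(dir='north') : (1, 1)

# stack.pop() : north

# maze.move(dir='south') : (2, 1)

# stack.pop() : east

# maze.move(dir='west') : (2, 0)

# stack.pop() : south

# maze.move(dir='north') : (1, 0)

# stack.pop() : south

# maze.move(dir='north') : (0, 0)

# stack.pop() : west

# maze.move(dir='east') : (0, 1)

# stack.pop() : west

# maze.move(dir='east') : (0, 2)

# maze.sense(dir='east') : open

# stack.push(x='east') : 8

# maze.move(dir='east') : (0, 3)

# maze.sense(dir='south') : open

# stack.push(x='south') : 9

# maze.move(dir='south') : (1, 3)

# maze.sense(dir='south') : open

# stack.push(x='south') : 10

# maze.move(dir='south') : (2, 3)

# maze.sense(dir='south') : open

# stack.push(x='south') : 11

# maze.move(dir='south') : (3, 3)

# maze.sense(dir='south') : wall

# maze.sense(dir='east') : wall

# stack.pop() : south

# maze.move(dir='north') : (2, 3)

# maze.sense(dir='east') : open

# stack.push(x='east') : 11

# maze.move(dir='east') : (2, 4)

# maze.sense(dir='north') : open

# stack.push(x='north') : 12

# maze.move(dir='north') : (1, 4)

# maze.sense(dir='north') : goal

# maze.move(dir='north') : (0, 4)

Answer: (0, 4)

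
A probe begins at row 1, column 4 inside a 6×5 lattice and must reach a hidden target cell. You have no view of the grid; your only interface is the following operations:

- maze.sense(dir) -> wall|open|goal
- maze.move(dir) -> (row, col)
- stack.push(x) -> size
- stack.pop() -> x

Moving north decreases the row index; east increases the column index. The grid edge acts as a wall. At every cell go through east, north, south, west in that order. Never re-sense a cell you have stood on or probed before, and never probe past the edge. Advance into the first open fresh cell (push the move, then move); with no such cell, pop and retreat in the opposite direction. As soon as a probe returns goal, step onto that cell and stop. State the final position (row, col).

>> maze.sense(dir=north)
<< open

>> stack.push(x=north)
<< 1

>> maze.move(dir=north)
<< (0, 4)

>> maze.sense(dir=west)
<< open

>> stack.push(x=west)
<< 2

>> maze.move(dir=west)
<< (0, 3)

>> maze.sense(dir=south)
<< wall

>> maze.sense(dir=west)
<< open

>> stack.push(x=west)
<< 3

>> maze.move(dir=west)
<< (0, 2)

>> maze.sense(dir=south)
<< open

>> stack.push(x=south)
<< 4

>> maze.move(dir=south)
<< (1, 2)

>> maze.sense(dir=south)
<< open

>> stack.push(x=south)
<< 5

>> maze.move(dir=south)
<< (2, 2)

>> maze.sense(dir=east)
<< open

>> stack.push(x=east)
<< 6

>> maze.move(dir=east)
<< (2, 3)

>> maze.sense(dir=east)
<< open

>> stack.push(x=east)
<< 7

>> maze.move(dir=east)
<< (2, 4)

>> maze.sense(dir=south)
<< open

>> stack.push(x=south)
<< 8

>> maze.move(dir=south)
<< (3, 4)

>> maze.sense(dir=south)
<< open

>> stack.push(x=south)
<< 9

>> maze.move(dir=south)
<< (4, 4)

>> maze.sense(dir=south)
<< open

>> stack.push(x=south)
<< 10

>> maze.move(dir=south)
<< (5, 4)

>> maze.sense(dir=west)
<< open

>> stack.push(x=west)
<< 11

>> maze.move(dir=west)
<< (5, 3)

>> maze.sense(dir=north)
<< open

>> stack.push(x=north)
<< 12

>> maze.move(dir=north)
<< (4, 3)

>> maze.sense(dir=north)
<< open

>> stack.push(x=north)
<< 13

>> maze.move(dir=north)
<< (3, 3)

>> maze.sense(dir=west)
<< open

>> stack.push(x=west)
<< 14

>> maze.move(dir=west)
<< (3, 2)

>> maze.sense(dir=south)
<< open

>> stack.push(x=south)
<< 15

>> maze.move(dir=south)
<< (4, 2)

>> maze.sense(dir=south)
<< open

>> stack.push(x=south)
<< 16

>> maze.move(dir=south)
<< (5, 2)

>> maze.sense(dir=west)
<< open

>> stack.push(x=west)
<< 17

>> maze.move(dir=west)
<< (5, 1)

>> maze.sense(dir=north)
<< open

>> stack.push(x=north)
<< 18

>> maze.move(dir=north)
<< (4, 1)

>> maze.sense(dir=north)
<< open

>> stack.push(x=north)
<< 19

>> maze.move(dir=north)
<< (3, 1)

>> maze.sense(dir=north)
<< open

>> stack.push(x=north)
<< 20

>> maze.move(dir=north)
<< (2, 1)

>> maze.sense(dir=north)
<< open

>> stack.push(x=north)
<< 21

>> maze.move(dir=north)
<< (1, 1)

>> maze.sense(dir=north)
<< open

>> stack.push(x=north)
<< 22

>> maze.move(dir=north)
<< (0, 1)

>> maze.sense(dir=west)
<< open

>> stack.push(x=west)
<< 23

>> maze.move(dir=west)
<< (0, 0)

>> maze.sense(dir=south)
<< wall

>> stack.pop()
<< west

>> maze.move(dir=east)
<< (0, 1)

>> stack.pop()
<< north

>> maze.move(dir=south)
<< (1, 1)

>> stack.pop()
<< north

>> maze.move(dir=south)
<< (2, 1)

>> maze.sense(dir=west)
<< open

>> stack.push(x=west)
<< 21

>> maze.move(dir=west)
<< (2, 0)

>> maze.sense(dir=south)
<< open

>> stack.push(x=south)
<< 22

>> maze.move(dir=south)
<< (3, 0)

>> maze.sense(dir=south)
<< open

>> stack.push(x=south)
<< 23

>> maze.move(dir=south)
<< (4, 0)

>> maze.sense(dir=south)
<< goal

>> maze.move(dir=south)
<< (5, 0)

Answer: (5, 0)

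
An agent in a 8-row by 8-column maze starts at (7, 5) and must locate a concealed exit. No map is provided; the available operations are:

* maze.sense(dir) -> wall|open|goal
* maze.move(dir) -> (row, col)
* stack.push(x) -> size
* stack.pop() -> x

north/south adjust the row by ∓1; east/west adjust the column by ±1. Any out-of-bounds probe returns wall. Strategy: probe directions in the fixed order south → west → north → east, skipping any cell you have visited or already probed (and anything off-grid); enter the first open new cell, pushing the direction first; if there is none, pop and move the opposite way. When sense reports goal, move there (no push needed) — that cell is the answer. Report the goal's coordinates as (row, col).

Act: maze.sense[dir=west]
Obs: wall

Act: maze.sense[dir=north]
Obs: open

Act: stack.push[x=north]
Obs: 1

Act: maze.move[dir=north]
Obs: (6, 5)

Act: maze.sense[dir=west]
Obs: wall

Act: maze.sense[dir=north]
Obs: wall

Act: maze.sense[dir=east]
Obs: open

Act: stack.push[x=east]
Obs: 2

Act: maze.move[dir=east]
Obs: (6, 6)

Act: maze.sense[dir=south]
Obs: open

Act: stack.push[x=south]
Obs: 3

Act: maze.move[dir=south]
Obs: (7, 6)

Act: maze.sense[dir=east]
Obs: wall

Act: stack.pop[]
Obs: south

Act: maze.move[dir=north]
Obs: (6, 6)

Act: maze.sense[dir=north]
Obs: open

Act: stack.push[x=north]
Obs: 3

Act: maze.move[dir=north]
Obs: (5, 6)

Act: maze.sense[dir=north]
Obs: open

Act: stack.push[x=north]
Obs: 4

Act: maze.move[dir=north]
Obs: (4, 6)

Act: maze.sense[dir=west]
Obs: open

Act: stack.push[x=west]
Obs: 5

Act: maze.move[dir=west]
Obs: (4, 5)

Act: maze.sense[dir=west]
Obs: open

Act: stack.push[x=west]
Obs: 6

Act: maze.move[dir=west]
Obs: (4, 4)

Act: maze.sense[dir=south]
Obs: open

Act: stack.push[x=south]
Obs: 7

Act: maze.move[dir=south]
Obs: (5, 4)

Act: maze.sense[dir=west]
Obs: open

Act: stack.push[x=west]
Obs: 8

Act: maze.move[dir=west]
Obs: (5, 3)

Act: maze.sense[dir=south]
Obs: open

Act: stack.push[x=south]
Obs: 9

Act: maze.move[dir=south]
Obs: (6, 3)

Act: maze.sense[dir=south]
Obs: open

Act: stack.push[x=south]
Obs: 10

Act: maze.move[dir=south]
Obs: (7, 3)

Act: maze.sense[dir=west]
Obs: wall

Act: stack.pop[]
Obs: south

Act: maze.move[dir=north]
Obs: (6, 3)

Act: maze.sense[dir=west]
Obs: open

Act: stack.push[x=west]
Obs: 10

Act: maze.move[dir=west]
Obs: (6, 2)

Act: maze.sense[dir=west]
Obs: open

Act: stack.push[x=west]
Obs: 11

Act: maze.move[dir=west]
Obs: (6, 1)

Act: maze.sense[dir=south]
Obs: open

Act: stack.push[x=south]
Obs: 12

Act: maze.move[dir=south]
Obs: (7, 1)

Act: maze.sense[dir=west]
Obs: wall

Act: stack.pop[]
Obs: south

Act: maze.move[dir=north]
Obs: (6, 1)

Act: maze.sense[dir=west]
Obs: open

Act: stack.push[x=west]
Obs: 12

Act: maze.move[dir=west]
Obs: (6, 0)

Act: maze.sense[dir=north]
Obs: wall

Act: stack.pop[]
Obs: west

Act: maze.move[dir=east]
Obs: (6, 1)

Act: maze.sense[dir=north]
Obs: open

Act: stack.push[x=north]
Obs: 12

Act: maze.move[dir=north]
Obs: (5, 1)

Act: maze.sense[dir=north]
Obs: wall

Act: maze.sense[dir=east]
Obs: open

Act: stack.push[x=east]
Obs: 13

Act: maze.move[dir=east]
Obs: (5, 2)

Act: maze.sense[dir=north]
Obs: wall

Act: stack.pop[]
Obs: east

Act: maze.move[dir=west]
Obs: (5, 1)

Act: stack.pop[]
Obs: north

Act: maze.move[dir=south]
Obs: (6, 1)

Act: stack.pop[]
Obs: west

Act: maze.move[dir=east]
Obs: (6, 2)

Act: stack.pop[]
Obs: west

Act: maze.move[dir=east]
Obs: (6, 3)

Act: stack.pop[]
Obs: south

Act: maze.move[dir=north]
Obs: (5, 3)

Act: maze.sense[dir=north]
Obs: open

Act: stack.push[x=north]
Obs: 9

Act: maze.move[dir=north]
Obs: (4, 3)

Act: maze.sense[dir=north]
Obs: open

Act: stack.push[x=north]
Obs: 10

Act: maze.move[dir=north]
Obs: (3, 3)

Act: maze.sense[dir=west]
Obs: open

Act: stack.push[x=west]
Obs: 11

Act: maze.move[dir=west]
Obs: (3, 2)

Act: maze.sense[dir=west]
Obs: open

Act: stack.push[x=west]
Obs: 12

Act: maze.move[dir=west]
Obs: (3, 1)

Act: maze.sense[dir=west]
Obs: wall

Act: maze.sense[dir=north]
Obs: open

Act: stack.push[x=north]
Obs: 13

Act: maze.move[dir=north]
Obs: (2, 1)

Act: maze.sense[dir=west]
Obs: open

Act: stack.push[x=west]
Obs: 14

Act: maze.move[dir=west]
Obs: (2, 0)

Act: maze.sense[dir=north]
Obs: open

Act: stack.push[x=north]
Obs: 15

Act: maze.move[dir=north]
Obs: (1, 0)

Act: maze.sense[dir=north]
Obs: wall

Act: maze.sense[dir=east]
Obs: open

Act: stack.push[x=east]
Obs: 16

Act: maze.move[dir=east]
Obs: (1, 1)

Act: maze.sense[dir=north]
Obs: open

Act: stack.push[x=north]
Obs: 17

Act: maze.move[dir=north]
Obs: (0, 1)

Act: maze.sense[dir=east]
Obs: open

Act: stack.push[x=east]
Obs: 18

Act: maze.move[dir=east]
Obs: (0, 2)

Act: maze.sense[dir=south]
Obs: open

Act: stack.push[x=south]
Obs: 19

Act: maze.move[dir=south]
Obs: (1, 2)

Act: maze.sense[dir=south]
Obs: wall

Act: maze.sense[dir=east]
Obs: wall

Act: stack.pop[]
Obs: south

Act: maze.move[dir=north]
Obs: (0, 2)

Act: maze.sense[dir=east]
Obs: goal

Act: maze.move[dir=east]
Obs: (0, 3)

Answer: (0, 3)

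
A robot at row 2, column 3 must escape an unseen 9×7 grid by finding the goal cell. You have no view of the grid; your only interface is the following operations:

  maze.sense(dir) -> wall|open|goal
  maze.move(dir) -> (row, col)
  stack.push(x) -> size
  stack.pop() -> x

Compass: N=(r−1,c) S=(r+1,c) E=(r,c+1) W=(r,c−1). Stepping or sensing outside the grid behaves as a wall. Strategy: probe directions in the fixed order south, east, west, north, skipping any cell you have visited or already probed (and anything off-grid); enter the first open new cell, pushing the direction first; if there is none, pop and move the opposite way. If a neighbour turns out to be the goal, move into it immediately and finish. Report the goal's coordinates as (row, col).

-> sense(dir='south')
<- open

-> push(x='south')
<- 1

-> move(dir='south')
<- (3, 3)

-> sense(dir='south')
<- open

-> push(x='south')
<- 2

-> move(dir='south')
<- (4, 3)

-> sense(dir='south')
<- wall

-> sense(dir='east')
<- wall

-> sense(dir='west')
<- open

-> push(x='west')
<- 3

-> move(dir='west')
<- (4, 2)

-> sense(dir='south')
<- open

-> push(x='south')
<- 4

-> move(dir='south')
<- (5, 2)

-> sense(dir='south')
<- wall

-> sense(dir='west')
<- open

-> push(x='west')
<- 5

-> move(dir='west')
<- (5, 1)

-> sense(dir='south')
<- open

-> push(x='south')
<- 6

-> move(dir='south')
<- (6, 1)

-> sense(dir='south')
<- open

-> push(x='south')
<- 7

-> move(dir='south')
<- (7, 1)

-> sense(dir='south')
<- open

-> push(x='south')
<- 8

-> move(dir='south')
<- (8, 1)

-> sense(dir='east')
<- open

-> push(x='east')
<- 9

-> move(dir='east')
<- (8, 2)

-> sense(dir='east')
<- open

-> push(x='east')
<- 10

-> move(dir='east')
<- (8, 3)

-> sense(dir='east')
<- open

-> push(x='east')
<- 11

-> move(dir='east')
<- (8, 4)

-> sense(dir='east')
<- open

-> push(x='east')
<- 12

-> move(dir='east')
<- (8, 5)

-> sense(dir='east')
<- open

-> push(x='east')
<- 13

-> move(dir='east')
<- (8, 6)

-> sense(dir='north')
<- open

-> push(x='north')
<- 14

-> move(dir='north')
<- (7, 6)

-> sense(dir='west')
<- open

-> push(x='west')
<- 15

-> move(dir='west')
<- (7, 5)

-> sense(dir='west')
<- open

-> push(x='west')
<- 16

-> move(dir='west')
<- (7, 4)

-> sense(dir='west')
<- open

-> push(x='west')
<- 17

-> move(dir='west')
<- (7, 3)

-> sense(dir='west')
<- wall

-> sense(dir='north')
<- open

-> push(x='north')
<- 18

-> move(dir='north')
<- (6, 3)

-> sense(dir='east')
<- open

-> push(x='east')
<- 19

-> move(dir='east')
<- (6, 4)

-> sense(dir='east')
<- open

-> push(x='east')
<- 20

-> move(dir='east')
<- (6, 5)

-> sense(dir='east')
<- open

-> push(x='east')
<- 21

-> move(dir='east')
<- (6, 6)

-> sense(dir='north')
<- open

-> push(x='north')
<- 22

-> move(dir='north')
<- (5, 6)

-> sense(dir='west')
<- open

-> push(x='west')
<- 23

-> move(dir='west')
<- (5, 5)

-> sense(dir='west')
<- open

-> push(x='west')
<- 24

-> move(dir='west')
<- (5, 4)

-> pop()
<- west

-> move(dir='east')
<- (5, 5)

-> sense(dir='north')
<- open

-> push(x='north')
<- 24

-> move(dir='north')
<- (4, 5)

-> sense(dir='east')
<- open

-> push(x='east')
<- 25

-> move(dir='east')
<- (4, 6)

-> sense(dir='north')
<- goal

-> move(dir='north')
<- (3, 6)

Answer: (3, 6)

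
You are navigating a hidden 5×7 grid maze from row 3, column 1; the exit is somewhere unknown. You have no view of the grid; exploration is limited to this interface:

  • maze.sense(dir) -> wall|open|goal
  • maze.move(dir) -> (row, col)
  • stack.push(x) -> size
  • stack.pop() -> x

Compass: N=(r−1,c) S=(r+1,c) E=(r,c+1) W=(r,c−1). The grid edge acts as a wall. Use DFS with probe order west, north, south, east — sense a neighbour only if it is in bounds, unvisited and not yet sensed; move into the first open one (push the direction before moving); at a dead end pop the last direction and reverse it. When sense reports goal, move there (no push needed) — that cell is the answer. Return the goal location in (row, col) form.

→ maze.sense(dir→west)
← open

→ stack.push(x→west)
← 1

→ maze.move(dir→west)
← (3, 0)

→ maze.sense(dir→north)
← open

→ stack.push(x→north)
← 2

→ maze.move(dir→north)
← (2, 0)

→ maze.sense(dir→north)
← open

→ stack.push(x→north)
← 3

→ maze.move(dir→north)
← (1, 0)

→ maze.sense(dir→north)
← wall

→ maze.sense(dir→east)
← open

→ stack.push(x→east)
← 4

→ maze.move(dir→east)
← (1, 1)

→ maze.sense(dir→north)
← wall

→ maze.sense(dir→south)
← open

→ stack.push(x→south)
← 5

→ maze.move(dir→south)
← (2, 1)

→ maze.sense(dir→east)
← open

→ stack.push(x→east)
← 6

→ maze.move(dir→east)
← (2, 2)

→ maze.sense(dir→north)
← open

→ stack.push(x→north)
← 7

→ maze.move(dir→north)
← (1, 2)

→ maze.sense(dir→north)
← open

→ stack.push(x→north)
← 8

→ maze.move(dir→north)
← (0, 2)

→ maze.sense(dir→east)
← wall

→ stack.pop()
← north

→ maze.move(dir→south)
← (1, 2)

→ maze.sense(dir→east)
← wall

→ stack.pop()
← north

→ maze.move(dir→south)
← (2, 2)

→ maze.sense(dir→south)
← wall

→ maze.sense(dir→east)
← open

→ stack.push(x→east)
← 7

→ maze.move(dir→east)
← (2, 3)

→ maze.sense(dir→south)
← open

→ stack.push(x→south)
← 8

→ maze.move(dir→south)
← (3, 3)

→ maze.sense(dir→south)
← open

→ stack.push(x→south)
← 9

→ maze.move(dir→south)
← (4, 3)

→ maze.sense(dir→west)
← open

→ stack.push(x→west)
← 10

→ maze.move(dir→west)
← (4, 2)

→ maze.sense(dir→west)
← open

→ stack.push(x→west)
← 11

→ maze.move(dir→west)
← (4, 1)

→ maze.sense(dir→west)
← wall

→ stack.pop()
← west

→ maze.move(dir→east)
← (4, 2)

→ stack.pop()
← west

→ maze.move(dir→east)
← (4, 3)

→ maze.sense(dir→east)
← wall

→ stack.pop()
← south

→ maze.move(dir→north)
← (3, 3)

→ maze.sense(dir→east)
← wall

→ stack.pop()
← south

→ maze.move(dir→north)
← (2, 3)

→ maze.sense(dir→east)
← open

→ stack.push(x→east)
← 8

→ maze.move(dir→east)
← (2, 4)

→ maze.sense(dir→north)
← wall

→ maze.sense(dir→east)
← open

→ stack.push(x→east)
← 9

→ maze.move(dir→east)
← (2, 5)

→ maze.sense(dir→north)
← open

→ stack.push(x→north)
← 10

→ maze.move(dir→north)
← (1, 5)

→ maze.sense(dir→north)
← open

→ stack.push(x→north)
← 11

→ maze.move(dir→north)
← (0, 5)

→ maze.sense(dir→west)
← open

→ stack.push(x→west)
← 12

→ maze.move(dir→west)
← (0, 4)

→ stack.pop()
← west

→ maze.move(dir→east)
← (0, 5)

→ maze.sense(dir→east)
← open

→ stack.push(x→east)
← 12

→ maze.move(dir→east)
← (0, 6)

→ maze.sense(dir→south)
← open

→ stack.push(x→south)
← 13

→ maze.move(dir→south)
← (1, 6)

→ maze.sense(dir→south)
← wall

→ stack.pop()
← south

→ maze.move(dir→north)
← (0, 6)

→ stack.pop()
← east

→ maze.move(dir→west)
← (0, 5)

→ stack.pop()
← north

→ maze.move(dir→south)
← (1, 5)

→ stack.pop()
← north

→ maze.move(dir→south)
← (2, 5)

→ maze.sense(dir→south)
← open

→ stack.push(x→south)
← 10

→ maze.move(dir→south)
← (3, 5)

→ maze.sense(dir→south)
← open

→ stack.push(x→south)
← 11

→ maze.move(dir→south)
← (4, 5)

→ maze.sense(dir→east)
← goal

→ maze.move(dir→east)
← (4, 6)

Answer: (4, 6)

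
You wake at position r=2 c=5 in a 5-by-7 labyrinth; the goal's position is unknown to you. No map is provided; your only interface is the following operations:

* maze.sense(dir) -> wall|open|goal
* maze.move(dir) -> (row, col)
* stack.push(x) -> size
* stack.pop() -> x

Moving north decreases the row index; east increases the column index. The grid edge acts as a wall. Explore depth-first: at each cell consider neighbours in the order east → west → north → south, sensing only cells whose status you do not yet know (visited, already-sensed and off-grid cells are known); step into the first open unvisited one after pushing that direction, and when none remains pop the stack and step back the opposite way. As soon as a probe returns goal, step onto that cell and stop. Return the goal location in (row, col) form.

Step: maze.sense[east]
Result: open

Step: stack.push[east]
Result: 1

Step: maze.move[east]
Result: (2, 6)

Step: maze.sense[north]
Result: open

Step: stack.push[north]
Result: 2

Step: maze.move[north]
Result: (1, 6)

Step: maze.sense[west]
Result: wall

Step: maze.sense[north]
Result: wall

Step: stack.pop[]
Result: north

Step: maze.move[south]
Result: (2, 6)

Step: maze.sense[south]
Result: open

Step: stack.push[south]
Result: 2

Step: maze.move[south]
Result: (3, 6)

Step: maze.sense[west]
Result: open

Step: stack.push[west]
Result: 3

Step: maze.move[west]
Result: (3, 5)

Step: maze.sense[west]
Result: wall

Step: maze.sense[south]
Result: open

Step: stack.push[south]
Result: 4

Step: maze.move[south]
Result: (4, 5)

Step: maze.sense[east]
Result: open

Step: stack.push[east]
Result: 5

Step: maze.move[east]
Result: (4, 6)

Step: stack.pop[]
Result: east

Step: maze.move[west]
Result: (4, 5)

Step: maze.sense[west]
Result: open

Step: stack.push[west]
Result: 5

Step: maze.move[west]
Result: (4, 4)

Step: maze.sense[west]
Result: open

Step: stack.push[west]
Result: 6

Step: maze.move[west]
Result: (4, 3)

Step: maze.sense[west]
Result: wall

Step: maze.sense[north]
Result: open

Step: stack.push[north]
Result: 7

Step: maze.move[north]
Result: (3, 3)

Step: maze.sense[west]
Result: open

Step: stack.push[west]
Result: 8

Step: maze.move[west]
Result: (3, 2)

Step: maze.sense[west]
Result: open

Step: stack.push[west]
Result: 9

Step: maze.move[west]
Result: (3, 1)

Step: maze.sense[west]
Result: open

Step: stack.push[west]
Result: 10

Step: maze.move[west]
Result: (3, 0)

Step: maze.sense[north]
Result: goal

Step: maze.move[north]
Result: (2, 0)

Answer: (2, 0)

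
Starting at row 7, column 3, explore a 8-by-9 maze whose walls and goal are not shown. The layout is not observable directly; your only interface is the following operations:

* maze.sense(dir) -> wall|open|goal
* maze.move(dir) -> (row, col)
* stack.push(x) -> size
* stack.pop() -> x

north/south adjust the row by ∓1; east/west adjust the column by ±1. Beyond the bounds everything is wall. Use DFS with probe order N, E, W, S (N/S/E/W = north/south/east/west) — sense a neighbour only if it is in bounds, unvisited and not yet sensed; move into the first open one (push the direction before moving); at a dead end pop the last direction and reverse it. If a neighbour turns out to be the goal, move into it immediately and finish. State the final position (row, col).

>>> sense dir=north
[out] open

>>> push x=north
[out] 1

>>> move dir=north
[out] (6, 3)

>>> sense dir=north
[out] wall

>>> sense dir=east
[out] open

>>> push x=east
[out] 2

>>> move dir=east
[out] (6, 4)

>>> sense dir=north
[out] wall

>>> sense dir=east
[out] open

>>> push x=east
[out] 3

>>> move dir=east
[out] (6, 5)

>>> sense dir=north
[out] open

>>> push x=north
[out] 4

>>> move dir=north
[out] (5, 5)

>>> sense dir=north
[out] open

>>> push x=north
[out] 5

>>> move dir=north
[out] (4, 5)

>>> sense dir=north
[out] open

>>> push x=north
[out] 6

>>> move dir=north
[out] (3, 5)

>>> sense dir=north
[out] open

>>> push x=north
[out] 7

>>> move dir=north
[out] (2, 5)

>>> sense dir=north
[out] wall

>>> sense dir=east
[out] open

>>> push x=east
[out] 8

>>> move dir=east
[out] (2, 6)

>>> sense dir=north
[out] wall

>>> sense dir=east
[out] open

>>> push x=east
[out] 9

>>> move dir=east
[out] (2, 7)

>>> sense dir=north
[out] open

>>> push x=north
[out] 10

>>> move dir=north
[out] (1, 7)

>>> sense dir=north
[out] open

>>> push x=north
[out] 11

>>> move dir=north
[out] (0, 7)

>>> sense dir=east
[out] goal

>>> move dir=east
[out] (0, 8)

Answer: (0, 8)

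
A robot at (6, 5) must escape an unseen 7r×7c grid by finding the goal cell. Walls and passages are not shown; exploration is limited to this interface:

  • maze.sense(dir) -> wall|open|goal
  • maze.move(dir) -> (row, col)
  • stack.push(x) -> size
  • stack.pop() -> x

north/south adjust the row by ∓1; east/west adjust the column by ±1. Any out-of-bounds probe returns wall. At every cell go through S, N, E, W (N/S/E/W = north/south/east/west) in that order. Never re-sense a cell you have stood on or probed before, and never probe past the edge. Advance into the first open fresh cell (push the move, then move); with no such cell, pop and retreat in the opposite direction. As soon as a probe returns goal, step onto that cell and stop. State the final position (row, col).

Then maze.sense(north), giving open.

Next I call stack.push(north), and see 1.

Calling maze.move(north), which returns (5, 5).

Next I call maze.sense(north), and see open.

I run stack.push(north), and get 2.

I use maze.move(north), — result: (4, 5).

Now I run maze.sense(north), → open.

Calling stack.push(north), and observe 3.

I run maze.move(north), and get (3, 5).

I try maze.sense(north), : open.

Calling stack.push(north), — result: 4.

I use maze.move(north), — result: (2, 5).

I use maze.sense(north), and get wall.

I run maze.sense(east), yielding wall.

I invoke maze.sense(west), giving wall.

I call stack.pop(), yielding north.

I call maze.move(south), which returns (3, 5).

I run maze.sense(east), yielding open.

Calling stack.push(east), → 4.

Calling maze.move(east), → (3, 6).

I run maze.sense(south), giving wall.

Then stack.pop(), and observe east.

Calling maze.move(west), : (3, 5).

Now I run maze.sense(west), → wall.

Now I run stack.pop, and get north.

I call maze.move(south), and observe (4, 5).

I use maze.sense(west), and see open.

Using stack.push(west), and observe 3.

I invoke maze.move(west), giving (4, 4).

Invoking maze.sense(south), which returns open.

Using stack.push(south), → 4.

I try maze.move(south), and observe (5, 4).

I invoke maze.sense(south), yielding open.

Calling stack.push(south), — result: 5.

I call maze.move(south), and see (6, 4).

Calling maze.sense(west), which returns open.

Next I call stack.push(west), — result: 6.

I invoke maze.move(west), which returns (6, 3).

I use maze.sense(north), yielding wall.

Next I call maze.sense(west), and get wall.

I try stack.pop(), and see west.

Now I run maze.move(east), — result: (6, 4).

Using stack.pop, giving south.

Calling maze.move(north), → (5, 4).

Invoking stack.pop, yielding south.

I use maze.move(north), and see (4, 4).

Next I call maze.sense(west), and get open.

I run stack.push(west), : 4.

Next I call maze.move(west), which returns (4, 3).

Invoking maze.sense(north), and observe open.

I try stack.push(north), which returns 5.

I invoke maze.move(north), and get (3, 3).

I run maze.sense(north), and observe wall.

I try maze.sense(west), and get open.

Next I call stack.push(west), → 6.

I call maze.move(west), → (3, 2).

I try maze.sense(south), and get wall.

Invoking maze.sense(north), and observe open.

I invoke stack.push(north), which returns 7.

I run maze.move(north), and see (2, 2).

Then maze.sense(north), and see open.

I run stack.push(north), → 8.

Invoking maze.move(north), yielding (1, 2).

I run maze.sense(north), — result: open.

Next I call stack.push(north), — result: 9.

Calling maze.move(north), and observe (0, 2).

Invoking maze.sense(east), and observe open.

Next I call stack.push(east), — result: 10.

Using maze.move(east), — result: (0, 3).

I try maze.sense(south), and see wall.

Using maze.sense(east), giving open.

Invoking stack.push(east), and observe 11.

I call maze.move(east), giving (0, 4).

I try maze.sense(south), giving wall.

I call maze.sense(east), and see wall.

Using stack.pop(), and see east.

Now I run maze.move(west), — result: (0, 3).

Using stack.pop(), which returns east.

Next I call maze.move(west), which returns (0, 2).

Calling maze.sense(west), — result: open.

Now I run stack.push(west), and get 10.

I try maze.move(west), and observe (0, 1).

I call maze.sense(south), yielding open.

I try stack.push(south), which returns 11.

Then maze.move(south), : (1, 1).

I invoke maze.sense(south), — result: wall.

I try maze.sense(west), yielding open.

Using stack.push(west), yielding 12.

Using maze.move(west), yielding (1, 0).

Calling maze.sense(south), yielding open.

I run stack.push(south), and see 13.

I call maze.move(south), — result: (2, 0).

I use maze.sense(south), which returns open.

I run stack.push(south), — result: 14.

Now I run maze.move(south), yielding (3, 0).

Then maze.sense(south), yielding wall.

Calling maze.sense(east), yielding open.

Using stack.push(east), yielding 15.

Invoking maze.move(east), and get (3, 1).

I try maze.sense(south), and see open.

Invoking stack.push(south), → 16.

I try maze.move(south), → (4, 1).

Next I call maze.sense(south), and get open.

I call stack.push(south), : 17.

I try maze.move(south), and get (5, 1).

I try maze.sense(south), which returns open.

Invoking stack.push(south), giving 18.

Using maze.move(south), : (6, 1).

Calling maze.sense(west), which returns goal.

Using maze.move(west), → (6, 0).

Answer: (6, 0)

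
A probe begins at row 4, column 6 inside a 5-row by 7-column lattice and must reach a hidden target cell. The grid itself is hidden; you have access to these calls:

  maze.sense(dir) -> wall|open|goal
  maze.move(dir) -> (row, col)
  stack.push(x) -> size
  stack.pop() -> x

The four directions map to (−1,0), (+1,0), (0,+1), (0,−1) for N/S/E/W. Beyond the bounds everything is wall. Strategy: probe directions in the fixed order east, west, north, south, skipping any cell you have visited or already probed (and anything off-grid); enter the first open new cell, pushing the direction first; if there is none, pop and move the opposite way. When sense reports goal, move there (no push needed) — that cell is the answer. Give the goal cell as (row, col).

Do: sense[dir='west']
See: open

Do: push[x='west']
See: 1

Do: move[dir='west']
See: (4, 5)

Do: sense[dir='west']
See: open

Do: push[x='west']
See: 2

Do: move[dir='west']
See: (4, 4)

Do: sense[dir='west']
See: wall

Do: sense[dir='north']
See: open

Do: push[x='north']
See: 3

Do: move[dir='north']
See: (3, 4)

Do: sense[dir='east']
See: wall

Do: sense[dir='west']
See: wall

Do: sense[dir='north']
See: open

Do: push[x='north']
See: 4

Do: move[dir='north']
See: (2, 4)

Do: sense[dir='east']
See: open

Do: push[x='east']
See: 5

Do: move[dir='east']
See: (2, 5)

Do: sense[dir='east']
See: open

Do: push[x='east']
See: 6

Do: move[dir='east']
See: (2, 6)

Do: sense[dir='north']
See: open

Do: push[x='north']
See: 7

Do: move[dir='north']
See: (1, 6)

Do: sense[dir='west']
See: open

Do: push[x='west']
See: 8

Do: move[dir='west']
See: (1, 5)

Do: sense[dir='west']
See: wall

Do: sense[dir='north']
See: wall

Do: pop[]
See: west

Do: move[dir='east']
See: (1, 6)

Do: sense[dir='north']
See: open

Do: push[x='north']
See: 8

Do: move[dir='north']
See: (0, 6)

Do: pop[]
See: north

Do: move[dir='south']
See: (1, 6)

Do: pop[]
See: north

Do: move[dir='south']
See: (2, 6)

Do: sense[dir='south']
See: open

Do: push[x='south']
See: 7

Do: move[dir='south']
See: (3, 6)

Do: pop[]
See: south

Do: move[dir='north']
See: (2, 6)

Do: pop[]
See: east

Do: move[dir='west']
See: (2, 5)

Do: pop[]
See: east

Do: move[dir='west']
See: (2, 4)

Do: sense[dir='west']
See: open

Do: push[x='west']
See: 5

Do: move[dir='west']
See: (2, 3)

Do: sense[dir='west']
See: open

Do: push[x='west']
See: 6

Do: move[dir='west']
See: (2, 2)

Do: sense[dir='west']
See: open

Do: push[x='west']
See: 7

Do: move[dir='west']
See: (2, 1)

Do: sense[dir='west']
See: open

Do: push[x='west']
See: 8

Do: move[dir='west']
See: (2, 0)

Do: sense[dir='north']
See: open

Do: push[x='north']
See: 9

Do: move[dir='north']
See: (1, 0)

Do: sense[dir='east']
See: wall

Do: sense[dir='north']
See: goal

Do: move[dir='north']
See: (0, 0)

Answer: (0, 0)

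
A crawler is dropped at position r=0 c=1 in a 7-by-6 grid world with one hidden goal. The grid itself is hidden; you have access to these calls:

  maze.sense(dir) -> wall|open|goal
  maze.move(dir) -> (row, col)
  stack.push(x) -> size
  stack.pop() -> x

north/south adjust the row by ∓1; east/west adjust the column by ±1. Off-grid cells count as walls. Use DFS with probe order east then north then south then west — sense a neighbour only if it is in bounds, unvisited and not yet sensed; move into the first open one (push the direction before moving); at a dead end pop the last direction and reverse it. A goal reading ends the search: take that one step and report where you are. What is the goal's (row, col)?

Do: sense[east]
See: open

Do: push[east]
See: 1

Do: move[east]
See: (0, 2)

Do: sense[east]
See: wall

Do: sense[south]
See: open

Do: push[south]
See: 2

Do: move[south]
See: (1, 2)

Do: sense[east]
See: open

Do: push[east]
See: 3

Do: move[east]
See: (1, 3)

Do: sense[east]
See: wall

Do: sense[south]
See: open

Do: push[south]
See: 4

Do: move[south]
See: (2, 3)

Do: sense[east]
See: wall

Do: sense[south]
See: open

Do: push[south]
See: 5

Do: move[south]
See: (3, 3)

Do: sense[east]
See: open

Do: push[east]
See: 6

Do: move[east]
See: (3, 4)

Do: sense[east]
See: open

Do: push[east]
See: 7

Do: move[east]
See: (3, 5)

Do: sense[north]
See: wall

Do: sense[south]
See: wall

Do: pop[]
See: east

Do: move[west]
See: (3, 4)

Do: sense[south]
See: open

Do: push[south]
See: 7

Do: move[south]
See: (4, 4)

Do: sense[south]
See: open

Do: push[south]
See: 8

Do: move[south]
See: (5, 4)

Do: sense[east]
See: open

Do: push[east]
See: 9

Do: move[east]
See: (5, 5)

Do: sense[south]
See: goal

Do: move[south]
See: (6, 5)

Answer: (6, 5)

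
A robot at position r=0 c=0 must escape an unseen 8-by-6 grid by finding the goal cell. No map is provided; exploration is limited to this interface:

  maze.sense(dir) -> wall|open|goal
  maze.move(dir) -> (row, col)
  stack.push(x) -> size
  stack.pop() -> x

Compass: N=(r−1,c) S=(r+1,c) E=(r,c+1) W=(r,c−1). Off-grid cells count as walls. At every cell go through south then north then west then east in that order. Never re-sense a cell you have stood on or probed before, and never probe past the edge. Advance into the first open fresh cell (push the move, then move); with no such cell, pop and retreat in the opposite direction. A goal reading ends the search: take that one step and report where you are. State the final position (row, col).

% maze.sense dir=south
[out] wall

% maze.sense dir=east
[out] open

% stack.push x=east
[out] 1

% maze.move dir=east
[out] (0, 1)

% maze.sense dir=south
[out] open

% stack.push x=south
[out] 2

% maze.move dir=south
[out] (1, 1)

% maze.sense dir=south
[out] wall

% maze.sense dir=east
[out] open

% stack.push x=east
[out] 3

% maze.move dir=east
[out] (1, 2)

% maze.sense dir=south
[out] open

% stack.push x=south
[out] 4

% maze.move dir=south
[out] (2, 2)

% maze.sense dir=south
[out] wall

% maze.sense dir=east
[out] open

% stack.push x=east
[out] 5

% maze.move dir=east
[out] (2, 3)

% maze.sense dir=south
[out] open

% stack.push x=south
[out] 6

% maze.move dir=south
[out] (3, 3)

% maze.sense dir=south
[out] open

% stack.push x=south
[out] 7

% maze.move dir=south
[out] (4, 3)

% maze.sense dir=south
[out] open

% stack.push x=south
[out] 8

% maze.move dir=south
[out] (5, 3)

% maze.sense dir=south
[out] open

% stack.push x=south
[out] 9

% maze.move dir=south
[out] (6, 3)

% maze.sense dir=south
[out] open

% stack.push x=south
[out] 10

% maze.move dir=south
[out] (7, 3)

% maze.sense dir=west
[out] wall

% maze.sense dir=east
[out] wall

% stack.pop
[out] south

% maze.move dir=north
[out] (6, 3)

% maze.sense dir=west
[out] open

% stack.push x=west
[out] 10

% maze.move dir=west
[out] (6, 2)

% maze.sense dir=north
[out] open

% stack.push x=north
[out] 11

% maze.move dir=north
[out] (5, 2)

% maze.sense dir=north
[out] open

% stack.push x=north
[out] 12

% maze.move dir=north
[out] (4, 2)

% maze.sense dir=west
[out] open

% stack.push x=west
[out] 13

% maze.move dir=west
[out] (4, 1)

% maze.sense dir=south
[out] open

% stack.push x=south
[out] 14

% maze.move dir=south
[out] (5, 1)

% maze.sense dir=south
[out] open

% stack.push x=south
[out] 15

% maze.move dir=south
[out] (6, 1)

% maze.sense dir=south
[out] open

% stack.push x=south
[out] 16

% maze.move dir=south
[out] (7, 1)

% maze.sense dir=west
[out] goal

% maze.move dir=west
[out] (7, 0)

Answer: (7, 0)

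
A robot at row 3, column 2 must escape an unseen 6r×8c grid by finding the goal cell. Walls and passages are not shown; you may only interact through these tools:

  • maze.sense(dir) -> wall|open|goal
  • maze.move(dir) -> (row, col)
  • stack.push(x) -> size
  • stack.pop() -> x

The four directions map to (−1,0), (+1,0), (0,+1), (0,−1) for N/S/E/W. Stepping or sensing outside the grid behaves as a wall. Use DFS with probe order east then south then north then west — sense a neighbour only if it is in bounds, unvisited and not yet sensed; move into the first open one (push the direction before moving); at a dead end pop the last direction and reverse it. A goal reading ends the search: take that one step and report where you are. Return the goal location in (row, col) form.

[in] sense east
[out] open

[in] push east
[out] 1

[in] move east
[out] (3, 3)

[in] sense east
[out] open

[in] push east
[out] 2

[in] move east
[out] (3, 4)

[in] sense east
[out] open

[in] push east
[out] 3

[in] move east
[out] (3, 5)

[in] sense east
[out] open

[in] push east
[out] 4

[in] move east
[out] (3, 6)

[in] sense east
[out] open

[in] push east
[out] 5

[in] move east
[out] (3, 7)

[in] sense south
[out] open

[in] push south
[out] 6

[in] move south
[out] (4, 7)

[in] sense south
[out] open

[in] push south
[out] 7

[in] move south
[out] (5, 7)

[in] sense west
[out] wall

[in] pop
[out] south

[in] move north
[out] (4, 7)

[in] sense west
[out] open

[in] push west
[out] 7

[in] move west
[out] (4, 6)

[in] sense west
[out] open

[in] push west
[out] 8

[in] move west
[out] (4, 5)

[in] sense south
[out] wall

[in] sense west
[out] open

[in] push west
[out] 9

[in] move west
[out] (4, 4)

[in] sense south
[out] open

[in] push south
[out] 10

[in] move south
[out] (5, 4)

[in] sense west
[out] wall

[in] pop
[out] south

[in] move north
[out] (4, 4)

[in] sense west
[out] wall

[in] pop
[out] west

[in] move east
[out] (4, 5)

[in] pop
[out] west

[in] move east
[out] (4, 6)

[in] pop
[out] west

[in] move east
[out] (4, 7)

[in] pop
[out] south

[in] move north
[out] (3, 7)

[in] sense north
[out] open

[in] push north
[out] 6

[in] move north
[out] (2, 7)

[in] sense north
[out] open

[in] push north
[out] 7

[in] move north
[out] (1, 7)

[in] sense north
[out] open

[in] push north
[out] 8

[in] move north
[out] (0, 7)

[in] sense west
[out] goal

[in] move west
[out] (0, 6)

Answer: (0, 6)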